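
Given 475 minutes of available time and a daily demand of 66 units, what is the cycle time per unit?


Cycle time = available time / demand
= 475 / 66
= 7.20 min/unit


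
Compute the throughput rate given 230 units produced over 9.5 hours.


Throughput = units / time
= 230 / 9.5
= 24.2 units/hour


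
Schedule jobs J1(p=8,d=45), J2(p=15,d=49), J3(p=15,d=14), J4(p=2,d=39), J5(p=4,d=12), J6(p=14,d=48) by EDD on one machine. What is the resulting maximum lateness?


EDD order: J5 → J3 → J4 → J1 → J6 → J2
Completion and lateness:
  J5: C=4, d=12, L=4-12=-8
  J3: C=19, d=14, L=19-14=5
  J4: C=21, d=39, L=21-39=-18
  J1: C=29, d=45, L=29-45=-16
  J6: C=43, d=48, L=43-48=-5
  J2: C=58, d=49, L=58-49=9
Lmax = max(-8, 5, -18, -16, -5, 9)
= 9


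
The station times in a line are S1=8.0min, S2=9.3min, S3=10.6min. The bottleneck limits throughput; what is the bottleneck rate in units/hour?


Bottleneck = longest station time
Station times: [8.0, 9.3, 10.6]
Max = 10.6 min
Rate = 60 / 10.6
= 5.66 units/hour (bottleneck: 10.6min)


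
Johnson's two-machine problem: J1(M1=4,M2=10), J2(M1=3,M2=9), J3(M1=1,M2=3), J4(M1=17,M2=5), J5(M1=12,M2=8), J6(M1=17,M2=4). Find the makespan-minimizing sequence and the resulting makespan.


Johnson's rule:
Group 1 (M1≤M2, sort by M1): ['J3', 'J2', 'J1']
Group 2 (M1>M2, sort desc M2): ['J5', 'J4', 'J6']
Sequence: J3 → J2 → J1 → J5 → J4 → J6
Makespan calculation:
  J3: M1 done=1, M2 done=4
  J2: M1 done=4, M2 done=13
  J1: M1 done=8, M2 done=23
  J5: M1 done=20, M2 done=31
  J4: M1 done=37, M2 done=42
  J6: M1 done=54, M2 done=58
= Sequence: J3 → J2 → J1 → J5 → J4 → J6, Makespan: 58


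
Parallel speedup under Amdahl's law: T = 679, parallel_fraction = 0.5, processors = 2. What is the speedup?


Amdahl's law: T_p = T × ((1-p) + p/N)
= 679 × ((1-0.5) + 0.5/2)
= 679 × (0.50 + 0.2500)
= 679 × 0.7500
= 509.25
Speedup = 679/509.25
= 1.33×


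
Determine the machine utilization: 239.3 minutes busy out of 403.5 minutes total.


Utilization = busy / total × 100
= 239.3 / 403.5 × 100
= 59.3%


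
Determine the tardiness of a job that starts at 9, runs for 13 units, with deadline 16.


Completion = start + processing = 9 + 13 = 22
Tardiness = max(0, C - d) = max(0, 22 - 16)
= max(0, 6)
= 6


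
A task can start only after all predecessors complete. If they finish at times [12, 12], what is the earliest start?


ES = max of all predecessor completion times
Predecessors: [12, 12]
ES = max(12, 12)
= 12


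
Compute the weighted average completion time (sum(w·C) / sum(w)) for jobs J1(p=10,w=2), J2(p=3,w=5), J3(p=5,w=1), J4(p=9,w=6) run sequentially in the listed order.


Completion times:
  J1: C=10, w×C=2×10=20
  J2: C=13, w×C=5×13=65
  J3: C=18, w×C=1×18=18
  J4: C=27, w×C=6×27=162
Sum w×C = 265
Sum w = 14
Weighted avg = 265/14
= 18.93


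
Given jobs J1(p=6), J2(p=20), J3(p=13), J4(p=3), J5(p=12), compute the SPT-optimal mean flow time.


SPT order: J4 → J1 → J5 → J3 → J2
Completion times:
  J4: C=3
  J1: C=9
  J5: C=21
  J3: C=34
  J2: C=54
Sum = 121, n = 5
Mean flow = 121/5
= 24.20


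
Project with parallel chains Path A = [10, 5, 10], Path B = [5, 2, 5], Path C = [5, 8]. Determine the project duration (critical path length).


Path A: 10 + 5 + 10 = 25
Path B: 5 + 2 + 5 = 12
Path C: 5 + 8 = 13
Critical path = longest = max(25, 12, 13)
= 25 (Path A)


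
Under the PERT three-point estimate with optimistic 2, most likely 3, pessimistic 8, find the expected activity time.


te = (o + 4m + p) / 6
= (2 + 4×3 + 8) / 6
= (2 + 12 + 8) / 6
= 22 / 6
= 3.67


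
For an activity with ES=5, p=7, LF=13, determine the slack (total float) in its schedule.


EF = ES + duration = 5 + 7 = 12
LS = LF - duration = 13 - 7 = 6
Total Float = LF - EF = 13 - 12
(or LS - ES = 6 - 5)
= 1


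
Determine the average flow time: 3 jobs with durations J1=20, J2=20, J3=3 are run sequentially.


Completion times:
  J1: completes at 20
  J2: completes at 40
  J3: completes at 43
Sum = 103
Average = 103/3
= 34.33


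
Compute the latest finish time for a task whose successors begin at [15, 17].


LF = min of all successor start times
Successors start at: [15, 17]
LF = min(15, 17)
= 15


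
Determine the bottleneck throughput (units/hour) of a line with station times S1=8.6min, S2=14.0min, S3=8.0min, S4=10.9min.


Bottleneck = longest station time
Station times: [8.6, 14.0, 8.0, 10.9]
Max = 14.0 min
Rate = 60 / 14.0
= 4.29 units/hour (bottleneck: 14.0min)


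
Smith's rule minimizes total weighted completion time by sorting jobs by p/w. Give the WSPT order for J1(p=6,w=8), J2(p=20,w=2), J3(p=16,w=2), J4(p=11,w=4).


WSPT (Smith's rule): sort by p/w ascending
  J1: p/w = 6/8 = 0.750
  J4: p/w = 11/4 = 2.750
  J3: p/w = 16/2 = 8.000
  J2: p/w = 20/2 = 10.000
Order: J1 → J4 → J3 → J2


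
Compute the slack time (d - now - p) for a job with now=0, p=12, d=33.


Slack = due - current_time - processing
= 33 - 0 - 12
= 21


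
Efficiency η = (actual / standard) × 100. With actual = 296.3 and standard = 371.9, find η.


Efficiency = (actual / standard) × 100
= (296.3 / 371.9) × 100
= 79.7%


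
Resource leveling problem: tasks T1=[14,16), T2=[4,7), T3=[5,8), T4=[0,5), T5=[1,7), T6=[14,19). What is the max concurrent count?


Check each time point for overlaps:
  t=4: 3 tasks active (T2, T4, T5)
Max concurrent = 3


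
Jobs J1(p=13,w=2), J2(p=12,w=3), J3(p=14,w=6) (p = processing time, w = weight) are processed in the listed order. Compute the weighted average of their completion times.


Completion times:
  J1: C=13, w×C=2×13=26
  J2: C=25, w×C=3×25=75
  J3: C=39, w×C=6×39=234
Sum w×C = 335
Sum w = 11
Weighted avg = 335/11
= 30.45


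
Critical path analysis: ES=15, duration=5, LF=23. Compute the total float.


EF = ES + duration = 15 + 5 = 20
LS = LF - duration = 23 - 5 = 18
Total Float = LF - EF = 23 - 20
(or LS - ES = 18 - 15)
= 3


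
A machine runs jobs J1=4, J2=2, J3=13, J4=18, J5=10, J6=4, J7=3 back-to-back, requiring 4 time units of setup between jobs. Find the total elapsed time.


Makespan = Σ processing + (n-1) × setup
= (4 + 2 + 13 + 18 + 10 + 4 + 3) + (7-1)×4
= 54 + 24
= 78 time units


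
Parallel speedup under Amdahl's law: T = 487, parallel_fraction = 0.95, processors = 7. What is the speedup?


Amdahl's law: T_p = T × ((1-p) + p/N)
= 487 × ((1-0.95) + 0.95/7)
= 487 × (0.05 + 0.1357)
= 487 × 0.1857
= 90.44
Speedup = 487/90.44
= 5.38×


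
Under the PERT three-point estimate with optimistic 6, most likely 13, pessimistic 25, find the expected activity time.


te = (o + 4m + p) / 6
= (6 + 4×13 + 25) / 6
= (6 + 52 + 25) / 6
= 83 / 6
= 13.83


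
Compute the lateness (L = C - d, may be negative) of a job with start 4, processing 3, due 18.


Completion = 4 + 3 = 7
Lateness = C - d = 7 - 18
= -11


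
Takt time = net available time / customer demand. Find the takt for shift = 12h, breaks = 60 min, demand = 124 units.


Available = 12×60 - 60 = 660 min
Takt time = 660 / 124
= 5.32 min/unit


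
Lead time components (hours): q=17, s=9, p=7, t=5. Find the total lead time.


Lead time = queue + setup + processing + transit
= 17 + 9 + 7 + 5
= 38 hours


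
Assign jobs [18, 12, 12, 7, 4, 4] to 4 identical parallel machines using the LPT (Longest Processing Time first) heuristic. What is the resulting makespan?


Jobs (LPT sorted): [18, 12, 12, 7, 4, 4]
Machines: 4
  J=18 → Machine 1 (load: 0+18=18)
  J=12 → Machine 2 (load: 0+12=12)
  J=12 → Machine 3 (load: 0+12=12)
  J=7 → Machine 4 (load: 0+7=7)
  J=4 → Machine 4 (load: 7+4=11)
  J=4 → Machine 4 (load: 11+4=15)
Machine loads: [18, 12, 12, 15]
Makespan = max = 18 time units


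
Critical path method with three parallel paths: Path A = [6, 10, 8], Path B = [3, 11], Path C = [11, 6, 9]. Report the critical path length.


Path A: 6 + 10 + 8 = 24
Path B: 3 + 11 = 14
Path C: 11 + 6 + 9 = 26
Critical path = longest = max(24, 14, 26)
= 26 (Path C)


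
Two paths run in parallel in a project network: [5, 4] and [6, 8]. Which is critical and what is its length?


Path A: 5 + 4 = 9
Path B: 6 + 8 = 14
Critical path = longest = max(9, 14)
= 14 (Path B)


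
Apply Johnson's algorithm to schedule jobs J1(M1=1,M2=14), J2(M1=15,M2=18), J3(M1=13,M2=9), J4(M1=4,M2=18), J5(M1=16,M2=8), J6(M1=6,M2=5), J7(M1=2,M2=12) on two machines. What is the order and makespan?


Johnson's rule:
Group 1 (M1≤M2, sort by M1): ['J1', 'J7', 'J4', 'J2']
Group 2 (M1>M2, sort desc M2): ['J3', 'J5', 'J6']
Sequence: J1 → J7 → J4 → J2 → J3 → J5 → J6
Makespan calculation:
  J1: M1 done=1, M2 done=15
  J7: M1 done=3, M2 done=27
  J4: M1 done=7, M2 done=45
  J2: M1 done=22, M2 done=63
  J3: M1 done=35, M2 done=72
  J5: M1 done=51, M2 done=80
  J6: M1 done=57, M2 done=85
= Sequence: J1 → J7 → J4 → J2 → J3 → J5 → J6, Makespan: 85


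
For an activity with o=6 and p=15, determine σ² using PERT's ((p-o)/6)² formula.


σ² = ((p - o) / 6)² = (p - o)² / 36
= (15 - 6)² / 36
= 9² / 36
= 81 / 36
= 2.2500


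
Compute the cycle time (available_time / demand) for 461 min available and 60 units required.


Cycle time = available time / demand
= 461 / 60
= 7.68 min/unit


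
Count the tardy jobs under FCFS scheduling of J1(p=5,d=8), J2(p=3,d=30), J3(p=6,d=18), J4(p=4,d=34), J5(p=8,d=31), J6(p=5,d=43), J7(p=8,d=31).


Completion vs due date:
  J1: C=5, d=8 → on time
  J2: C=8, d=30 → on time
  J3: C=14, d=18 → on time
  J4: C=18, d=34 → on time
  J5: C=26, d=31 → on time
  J6: C=31, d=43 → on time
  J7: C=39, d=31 → TARDY
Tardy jobs: J7
Count = 1


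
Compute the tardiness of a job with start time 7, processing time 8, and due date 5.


Completion = start + processing = 7 + 8 = 15
Tardiness = max(0, C - d) = max(0, 15 - 5)
= max(0, 10)
= 10


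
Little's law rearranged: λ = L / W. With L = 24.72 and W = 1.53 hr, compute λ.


Little's law: L = λW → λ = L / W
= 24.72 / 1.53
= 16.16 per hour


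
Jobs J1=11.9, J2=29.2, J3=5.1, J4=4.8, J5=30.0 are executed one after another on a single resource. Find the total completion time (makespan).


Sequential makespan: sum all processing times
= 11.9 + 29.2 + 5.1 + 4.8 + 30.0
= 81.0 time units


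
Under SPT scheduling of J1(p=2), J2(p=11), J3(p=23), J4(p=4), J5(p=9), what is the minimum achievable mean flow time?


SPT order: J1 → J4 → J5 → J2 → J3
Completion times:
  J1: C=2
  J4: C=6
  J5: C=15
  J2: C=26
  J3: C=49
Sum = 98, n = 5
Mean flow = 98/5
= 19.60


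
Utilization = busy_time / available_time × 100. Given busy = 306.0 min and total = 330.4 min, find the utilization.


Utilization = busy / total × 100
= 306.0 / 330.4 × 100
= 92.6%


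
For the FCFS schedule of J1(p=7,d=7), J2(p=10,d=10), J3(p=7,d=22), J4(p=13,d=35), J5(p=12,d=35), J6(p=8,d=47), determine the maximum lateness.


Lateness per job (L = C - d):
  J1: C=7, d=7, L=0
  J2: C=17, d=10, L=7
  J3: C=24, d=22, L=2
  J4: C=37, d=35, L=2
  J5: C=49, d=35, L=14
  J6: C=57, d=47, L=10
Lmax = max(0, 7, 2, 2, 14, 10)
= 14


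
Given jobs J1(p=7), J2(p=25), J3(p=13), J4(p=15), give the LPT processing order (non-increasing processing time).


LPT: sort by longest processing time first
  J2: p=25
  J4: p=15
  J3: p=13
  J1: p=7
Order: J2 → J4 → J3 → J1


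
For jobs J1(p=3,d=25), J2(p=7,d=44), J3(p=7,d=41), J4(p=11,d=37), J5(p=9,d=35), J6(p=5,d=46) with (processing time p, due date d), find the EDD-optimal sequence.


EDD: sort by earliest due date
  J1: d=25, p=3
  J5: d=35, p=9
  J4: d=37, p=11
  J3: d=41, p=7
  J2: d=44, p=7
  J6: d=46, p=5
Order: J1 → J5 → J4 → J3 → J2 → J6


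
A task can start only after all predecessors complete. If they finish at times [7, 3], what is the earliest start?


ES = max of all predecessor completion times
Predecessors: [7, 3]
ES = max(7, 3)
= 7


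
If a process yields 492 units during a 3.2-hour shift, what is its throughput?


Throughput = units / time
= 492 / 3.2
= 153.8 units/hour


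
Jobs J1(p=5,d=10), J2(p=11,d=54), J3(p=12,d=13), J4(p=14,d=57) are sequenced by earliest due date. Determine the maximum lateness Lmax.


EDD order: J1 → J3 → J2 → J4
Completion and lateness:
  J1: C=5, d=10, L=5-10=-5
  J3: C=17, d=13, L=17-13=4
  J2: C=28, d=54, L=28-54=-26
  J4: C=42, d=57, L=42-57=-15
Lmax = max(-5, 4, -26, -15)
= 4


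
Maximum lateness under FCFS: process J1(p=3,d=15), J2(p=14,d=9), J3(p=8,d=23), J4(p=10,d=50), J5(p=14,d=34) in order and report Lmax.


Lateness per job (L = C - d):
  J1: C=3, d=15, L=-12
  J2: C=17, d=9, L=8
  J3: C=25, d=23, L=2
  J4: C=35, d=50, L=-15
  J5: C=49, d=34, L=15
Lmax = max(-12, 8, 2, -15, 15)
= 15


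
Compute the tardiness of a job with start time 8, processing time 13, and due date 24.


Completion = start + processing = 8 + 13 = 21
Tardiness = max(0, C - d) = max(0, 21 - 24)
= max(0, -3)
= 0


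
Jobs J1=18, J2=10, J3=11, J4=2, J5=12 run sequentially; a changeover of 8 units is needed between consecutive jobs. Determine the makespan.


Makespan = Σ processing + (n-1) × setup
= (18 + 10 + 11 + 2 + 12) + (5-1)×8
= 53 + 32
= 85 time units


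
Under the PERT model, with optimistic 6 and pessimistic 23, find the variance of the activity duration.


σ² = ((p - o) / 6)² = (p - o)² / 36
= (23 - 6)² / 36
= 17² / 36
= 289 / 36
= 8.0278


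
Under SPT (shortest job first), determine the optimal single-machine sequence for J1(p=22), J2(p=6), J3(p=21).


SPT: sort by shortest processing time
  J2: p=6
  J3: p=21
  J1: p=22
Order: J2 → J3 → J1


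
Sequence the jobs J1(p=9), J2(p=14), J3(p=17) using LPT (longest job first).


LPT: sort by longest processing time first
  J3: p=17
  J2: p=14
  J1: p=9
Order: J3 → J2 → J1


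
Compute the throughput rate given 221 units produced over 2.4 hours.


Throughput = units / time
= 221 / 2.4
= 92.1 units/hour


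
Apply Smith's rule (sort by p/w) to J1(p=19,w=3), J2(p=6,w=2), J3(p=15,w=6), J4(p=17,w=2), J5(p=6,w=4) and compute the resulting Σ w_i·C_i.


WSPT order (by p/w): J5 → J3 → J2 → J1 → J4
  J5: C=6, w·C=4×6=24
  J3: C=21, w·C=6×21=126
  J2: C=27, w·C=2×27=54
  J1: C=46, w·C=3×46=138
  J4: C=63, w·C=2×63=126
Σ w·C = 468
= 468


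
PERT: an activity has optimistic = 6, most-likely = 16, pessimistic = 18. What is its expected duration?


te = (o + 4m + p) / 6
= (6 + 4×16 + 18) / 6
= (6 + 64 + 18) / 6
= 88 / 6
= 14.67


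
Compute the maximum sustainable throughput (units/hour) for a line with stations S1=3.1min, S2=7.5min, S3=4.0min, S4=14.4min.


Bottleneck = longest station time
Station times: [3.1, 7.5, 4.0, 14.4]
Max = 14.4 min
Rate = 60 / 14.4
= 4.17 units/hour (bottleneck: 14.4min)


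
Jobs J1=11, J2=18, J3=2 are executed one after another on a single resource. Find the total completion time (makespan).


Sequential makespan: sum all processing times
= 11 + 18 + 2
= 31 time units


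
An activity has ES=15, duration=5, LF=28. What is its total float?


EF = ES + duration = 15 + 5 = 20
LS = LF - duration = 28 - 5 = 23
Total Float = LF - EF = 28 - 20
(or LS - ES = 23 - 15)
= 8


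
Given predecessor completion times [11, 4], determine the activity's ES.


ES = max of all predecessor completion times
Predecessors: [11, 4]
ES = max(11, 4)
= 11


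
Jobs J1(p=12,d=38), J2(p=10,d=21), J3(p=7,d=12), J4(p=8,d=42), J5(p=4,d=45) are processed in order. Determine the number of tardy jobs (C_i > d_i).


Completion vs due date:
  J1: C=12, d=38 → on time
  J2: C=22, d=21 → TARDY
  J3: C=29, d=12 → TARDY
  J4: C=37, d=42 → on time
  J5: C=41, d=45 → on time
Tardy jobs: J2, J3
Count = 2


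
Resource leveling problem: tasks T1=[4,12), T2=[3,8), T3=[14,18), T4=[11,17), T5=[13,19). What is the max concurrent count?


Check each time point for overlaps:
  t=14: 3 tasks active (T3, T4, T5)
Max concurrent = 3


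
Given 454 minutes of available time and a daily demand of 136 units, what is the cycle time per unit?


Cycle time = available time / demand
= 454 / 136
= 3.34 min/unit


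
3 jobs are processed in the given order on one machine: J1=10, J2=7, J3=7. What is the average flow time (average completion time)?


Completion times:
  J1: completes at 10
  J2: completes at 17
  J3: completes at 24
Sum = 51
Average = 51/3
= 17.00


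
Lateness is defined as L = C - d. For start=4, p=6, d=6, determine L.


Completion = 4 + 6 = 10
Lateness = C - d = 10 - 6
= 4


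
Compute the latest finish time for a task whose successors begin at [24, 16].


LF = min of all successor start times
Successors start at: [24, 16]
LF = min(24, 16)
= 16


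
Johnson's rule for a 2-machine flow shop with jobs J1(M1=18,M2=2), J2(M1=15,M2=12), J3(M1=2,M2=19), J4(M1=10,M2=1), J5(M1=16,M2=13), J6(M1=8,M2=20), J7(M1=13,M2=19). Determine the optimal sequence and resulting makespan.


Johnson's rule:
Group 1 (M1≤M2, sort by M1): ['J3', 'J6', 'J7']
Group 2 (M1>M2, sort desc M2): ['J5', 'J2', 'J1', 'J4']
Sequence: J3 → J6 → J7 → J5 → J2 → J1 → J4
Makespan calculation:
  J3: M1 done=2, M2 done=21
  J6: M1 done=10, M2 done=41
  J7: M1 done=23, M2 done=60
  J5: M1 done=39, M2 done=73
  J2: M1 done=54, M2 done=85
  J1: M1 done=72, M2 done=87
  J4: M1 done=82, M2 done=88
= Sequence: J3 → J6 → J7 → J5 → J2 → J1 → J4, Makespan: 88


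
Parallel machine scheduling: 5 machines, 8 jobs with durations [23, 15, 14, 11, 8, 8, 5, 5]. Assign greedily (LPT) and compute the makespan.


Jobs (LPT sorted): [23, 15, 14, 11, 8, 8, 5, 5]
Machines: 5
  J=23 → Machine 1 (load: 0+23=23)
  J=15 → Machine 2 (load: 0+15=15)
  J=14 → Machine 3 (load: 0+14=14)
  J=11 → Machine 4 (load: 0+11=11)
  J=8 → Machine 5 (load: 0+8=8)
  J=8 → Machine 5 (load: 8+8=16)
  J=5 → Machine 4 (load: 11+5=16)
  J=5 → Machine 3 (load: 14+5=19)
Machine loads: [23, 15, 19, 16, 16]
Makespan = max = 23 time units


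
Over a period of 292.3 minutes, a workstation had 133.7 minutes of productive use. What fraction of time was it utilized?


Utilization = busy / total × 100
= 133.7 / 292.3 × 100
= 45.7%


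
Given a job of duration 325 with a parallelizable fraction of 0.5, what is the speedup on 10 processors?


Amdahl's law: T_p = T × ((1-p) + p/N)
= 325 × ((1-0.5) + 0.5/10)
= 325 × (0.50 + 0.0500)
= 325 × 0.5500
= 178.75
Speedup = 325/178.75
= 1.82×


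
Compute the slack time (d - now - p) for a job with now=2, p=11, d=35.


Slack = due - current_time - processing
= 35 - 2 - 11
= 22


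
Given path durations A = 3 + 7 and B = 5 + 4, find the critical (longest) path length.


Path A: 3 + 7 = 10
Path B: 5 + 4 = 9
Critical path = longest = max(10, 9)
= 10 (Path A)


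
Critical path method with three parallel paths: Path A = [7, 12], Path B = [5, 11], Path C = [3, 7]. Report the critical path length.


Path A: 7 + 12 = 19
Path B: 5 + 11 = 16
Path C: 3 + 7 = 10
Critical path = longest = max(19, 16, 10)
= 19 (Path A)


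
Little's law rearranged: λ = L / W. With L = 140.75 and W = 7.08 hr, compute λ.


Little's law: L = λW → λ = L / W
= 140.75 / 7.08
= 19.88 per hour


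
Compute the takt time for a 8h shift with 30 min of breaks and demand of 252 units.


Available = 8×60 - 30 = 450 min
Takt time = 450 / 252
= 1.79 min/unit


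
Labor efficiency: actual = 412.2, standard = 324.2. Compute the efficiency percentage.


Efficiency = (actual / standard) × 100
= (412.2 / 324.2) × 100
= 127.1%


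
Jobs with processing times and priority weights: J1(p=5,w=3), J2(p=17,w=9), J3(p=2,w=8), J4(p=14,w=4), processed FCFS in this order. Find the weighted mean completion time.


Completion times:
  J1: C=5, w×C=3×5=15
  J2: C=22, w×C=9×22=198
  J3: C=24, w×C=8×24=192
  J4: C=38, w×C=4×38=152
Sum w×C = 557
Sum w = 24
Weighted avg = 557/24
= 23.21


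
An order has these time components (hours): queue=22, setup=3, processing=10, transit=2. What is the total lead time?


Lead time = queue + setup + processing + transit
= 22 + 3 + 10 + 2
= 37 hours


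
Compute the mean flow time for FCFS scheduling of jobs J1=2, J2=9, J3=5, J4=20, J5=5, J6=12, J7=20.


Completion times:
  J1: completes at 2
  J2: completes at 11
  J3: completes at 16
  J4: completes at 36
  J5: completes at 41
  J6: completes at 53
  J7: completes at 73
Sum = 232
Average = 232/7
= 33.14


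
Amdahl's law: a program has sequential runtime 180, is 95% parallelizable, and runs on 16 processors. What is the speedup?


Amdahl's law: T_p = T × ((1-p) + p/N)
= 180 × ((1-0.95) + 0.95/16)
= 180 × (0.05 + 0.0594)
= 180 × 0.1094
= 19.69
Speedup = 180/19.69
= 9.14×


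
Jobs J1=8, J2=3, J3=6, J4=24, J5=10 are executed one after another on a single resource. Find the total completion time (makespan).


Sequential makespan: sum all processing times
= 8 + 3 + 6 + 24 + 10
= 51 time units


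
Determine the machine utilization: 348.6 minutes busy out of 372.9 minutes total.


Utilization = busy / total × 100
= 348.6 / 372.9 × 100
= 93.5%


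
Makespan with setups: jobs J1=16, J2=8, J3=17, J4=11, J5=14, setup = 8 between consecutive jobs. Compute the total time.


Makespan = Σ processing + (n-1) × setup
= (16 + 8 + 17 + 11 + 14) + (5-1)×8
= 66 + 32
= 98 time units


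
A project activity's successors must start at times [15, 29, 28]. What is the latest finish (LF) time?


LF = min of all successor start times
Successors start at: [15, 29, 28]
LF = min(15, 29, 28)
= 15


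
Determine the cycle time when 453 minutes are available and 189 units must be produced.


Cycle time = available time / demand
= 453 / 189
= 2.40 min/unit


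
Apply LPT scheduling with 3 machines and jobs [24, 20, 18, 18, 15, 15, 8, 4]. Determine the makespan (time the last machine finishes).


Jobs (LPT sorted): [24, 20, 18, 18, 15, 15, 8, 4]
Machines: 3
  J=24 → Machine 1 (load: 0+24=24)
  J=20 → Machine 2 (load: 0+20=20)
  J=18 → Machine 3 (load: 0+18=18)
  J=18 → Machine 3 (load: 18+18=36)
  J=15 → Machine 2 (load: 20+15=35)
  J=15 → Machine 1 (load: 24+15=39)
  J=8 → Machine 2 (load: 35+8=43)
  J=4 → Machine 3 (load: 36+4=40)
Machine loads: [39, 43, 40]
Makespan = max = 43 time units


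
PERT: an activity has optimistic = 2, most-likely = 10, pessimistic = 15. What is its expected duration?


te = (o + 4m + p) / 6
= (2 + 4×10 + 15) / 6
= (2 + 40 + 15) / 6
= 57 / 6
= 9.50


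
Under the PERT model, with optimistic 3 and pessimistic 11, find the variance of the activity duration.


σ² = ((p - o) / 6)² = (p - o)² / 36
= (11 - 3)² / 36
= 8² / 36
= 64 / 36
= 1.7778


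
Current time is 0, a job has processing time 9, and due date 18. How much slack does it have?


Slack = due - current_time - processing
= 18 - 0 - 9
= 9


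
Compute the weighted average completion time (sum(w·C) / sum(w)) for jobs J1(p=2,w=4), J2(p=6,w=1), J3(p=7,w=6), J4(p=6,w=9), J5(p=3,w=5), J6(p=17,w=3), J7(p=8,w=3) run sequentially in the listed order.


Completion times:
  J1: C=2, w×C=4×2=8
  J2: C=8, w×C=1×8=8
  J3: C=15, w×C=6×15=90
  J4: C=21, w×C=9×21=189
  J5: C=24, w×C=5×24=120
  J6: C=41, w×C=3×41=123
  J7: C=49, w×C=3×49=147
Sum w×C = 685
Sum w = 31
Weighted avg = 685/31
= 22.10


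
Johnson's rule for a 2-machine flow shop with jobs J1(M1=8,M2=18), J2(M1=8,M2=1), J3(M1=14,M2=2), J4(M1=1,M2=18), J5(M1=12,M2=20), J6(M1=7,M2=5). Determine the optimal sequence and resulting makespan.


Johnson's rule:
Group 1 (M1≤M2, sort by M1): ['J4', 'J1', 'J5']
Group 2 (M1>M2, sort desc M2): ['J6', 'J3', 'J2']
Sequence: J4 → J1 → J5 → J6 → J3 → J2
Makespan calculation:
  J4: M1 done=1, M2 done=19
  J1: M1 done=9, M2 done=37
  J5: M1 done=21, M2 done=57
  J6: M1 done=28, M2 done=62
  J3: M1 done=42, M2 done=64
  J2: M1 done=50, M2 done=65
= Sequence: J4 → J1 → J5 → J6 → J3 → J2, Makespan: 65


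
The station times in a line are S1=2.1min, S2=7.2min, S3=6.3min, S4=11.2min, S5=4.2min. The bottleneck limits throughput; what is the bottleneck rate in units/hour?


Bottleneck = longest station time
Station times: [2.1, 7.2, 6.3, 11.2, 4.2]
Max = 11.2 min
Rate = 60 / 11.2
= 5.36 units/hour (bottleneck: 11.2min)


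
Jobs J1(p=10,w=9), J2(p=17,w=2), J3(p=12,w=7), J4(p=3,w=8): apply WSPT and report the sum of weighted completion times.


WSPT order (by p/w): J4 → J1 → J3 → J2
  J4: C=3, w·C=8×3=24
  J1: C=13, w·C=9×13=117
  J3: C=25, w·C=7×25=175
  J2: C=42, w·C=2×42=84
Σ w·C = 400
= 400


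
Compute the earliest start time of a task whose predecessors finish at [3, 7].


ES = max of all predecessor completion times
Predecessors: [3, 7]
ES = max(3, 7)
= 7


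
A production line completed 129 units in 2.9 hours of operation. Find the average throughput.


Throughput = units / time
= 129 / 2.9
= 44.5 units/hour


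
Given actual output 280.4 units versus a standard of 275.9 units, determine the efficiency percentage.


Efficiency = (actual / standard) × 100
= (280.4 / 275.9) × 100
= 101.6%


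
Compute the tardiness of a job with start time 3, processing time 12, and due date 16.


Completion = start + processing = 3 + 12 = 15
Tardiness = max(0, C - d) = max(0, 15 - 16)
= max(0, -1)
= 0


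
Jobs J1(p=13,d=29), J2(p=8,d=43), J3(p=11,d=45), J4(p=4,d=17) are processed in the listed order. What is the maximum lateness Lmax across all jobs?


Lateness per job (L = C - d):
  J1: C=13, d=29, L=-16
  J2: C=21, d=43, L=-22
  J3: C=32, d=45, L=-13
  J4: C=36, d=17, L=19
Lmax = max(-16, -22, -13, 19)
= 19


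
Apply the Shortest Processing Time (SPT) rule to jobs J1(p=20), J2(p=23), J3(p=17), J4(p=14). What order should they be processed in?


SPT: sort by shortest processing time
  J4: p=14
  J3: p=17
  J1: p=20
  J2: p=23
Order: J4 → J3 → J1 → J2


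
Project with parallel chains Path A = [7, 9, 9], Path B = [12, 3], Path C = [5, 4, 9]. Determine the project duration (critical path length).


Path A: 7 + 9 + 9 = 25
Path B: 12 + 3 = 15
Path C: 5 + 4 + 9 = 18
Critical path = longest = max(25, 15, 18)
= 25 (Path A)


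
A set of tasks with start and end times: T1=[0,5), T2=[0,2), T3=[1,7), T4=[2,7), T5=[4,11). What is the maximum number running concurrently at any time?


Check each time point for overlaps:
  t=4: 4 tasks active (T1, T3, T4, T5)
Max concurrent = 4


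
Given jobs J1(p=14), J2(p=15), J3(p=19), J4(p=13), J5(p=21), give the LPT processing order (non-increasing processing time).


LPT: sort by longest processing time first
  J5: p=21
  J3: p=19
  J2: p=15
  J1: p=14
  J4: p=13
Order: J5 → J3 → J2 → J1 → J4


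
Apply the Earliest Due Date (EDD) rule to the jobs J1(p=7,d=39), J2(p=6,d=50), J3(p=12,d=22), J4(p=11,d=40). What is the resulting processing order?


EDD: sort by earliest due date
  J3: d=22, p=12
  J1: d=39, p=7
  J4: d=40, p=11
  J2: d=50, p=6
Order: J3 → J1 → J4 → J2


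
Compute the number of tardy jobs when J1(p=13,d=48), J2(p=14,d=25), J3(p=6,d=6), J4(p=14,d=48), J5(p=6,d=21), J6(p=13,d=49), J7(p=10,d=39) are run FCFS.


Completion vs due date:
  J1: C=13, d=48 → on time
  J2: C=27, d=25 → TARDY
  J3: C=33, d=6 → TARDY
  J4: C=47, d=48 → on time
  J5: C=53, d=21 → TARDY
  J6: C=66, d=49 → TARDY
  J7: C=76, d=39 → TARDY
Tardy jobs: J2, J3, J5, J6, J7
Count = 5


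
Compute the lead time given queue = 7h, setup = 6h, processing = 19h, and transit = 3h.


Lead time = queue + setup + processing + transit
= 7 + 6 + 19 + 3
= 35 hours


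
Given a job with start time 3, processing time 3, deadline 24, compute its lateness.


Completion = 3 + 3 = 6
Lateness = C - d = 6 - 24
= -18


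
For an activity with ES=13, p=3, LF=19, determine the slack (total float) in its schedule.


EF = ES + duration = 13 + 3 = 16
LS = LF - duration = 19 - 3 = 16
Total Float = LF - EF = 19 - 16
(or LS - ES = 16 - 13)
= 3


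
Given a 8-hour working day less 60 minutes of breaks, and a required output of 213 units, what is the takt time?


Available = 8×60 - 60 = 420 min
Takt time = 420 / 213
= 1.97 min/unit


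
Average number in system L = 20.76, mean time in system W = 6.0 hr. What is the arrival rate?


Little's law: L = λW → λ = L / W
= 20.76 / 6.0
= 3.46 per hour


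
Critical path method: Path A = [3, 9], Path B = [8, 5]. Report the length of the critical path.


Path A: 3 + 9 = 12
Path B: 8 + 5 = 13
Critical path = longest = max(12, 13)
= 13 (Path B)


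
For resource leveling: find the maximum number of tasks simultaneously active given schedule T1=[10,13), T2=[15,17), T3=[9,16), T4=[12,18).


Check each time point for overlaps:
  t=12: 3 tasks active (T1, T3, T4)
Max concurrent = 3


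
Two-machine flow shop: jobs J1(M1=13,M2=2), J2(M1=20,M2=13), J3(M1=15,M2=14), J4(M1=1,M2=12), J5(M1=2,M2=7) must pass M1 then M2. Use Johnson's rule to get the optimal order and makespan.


Johnson's rule:
Group 1 (M1≤M2, sort by M1): ['J4', 'J5']
Group 2 (M1>M2, sort desc M2): ['J3', 'J2', 'J1']
Sequence: J4 → J5 → J3 → J2 → J1
Makespan calculation:
  J4: M1 done=1, M2 done=13
  J5: M1 done=3, M2 done=20
  J3: M1 done=18, M2 done=34
  J2: M1 done=38, M2 done=51
  J1: M1 done=51, M2 done=53
= Sequence: J4 → J5 → J3 → J2 → J1, Makespan: 53


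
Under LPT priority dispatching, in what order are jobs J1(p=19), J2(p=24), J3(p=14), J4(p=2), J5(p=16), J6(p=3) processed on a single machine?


LPT: sort by longest processing time first
  J2: p=24
  J1: p=19
  J5: p=16
  J3: p=14
  J6: p=3
  J4: p=2
Order: J2 → J1 → J5 → J3 → J6 → J4


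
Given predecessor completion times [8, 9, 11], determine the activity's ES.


ES = max of all predecessor completion times
Predecessors: [8, 9, 11]
ES = max(8, 9, 11)
= 11


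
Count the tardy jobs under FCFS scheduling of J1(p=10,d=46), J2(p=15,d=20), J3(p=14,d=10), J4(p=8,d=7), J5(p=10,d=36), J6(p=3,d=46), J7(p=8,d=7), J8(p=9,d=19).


Completion vs due date:
  J1: C=10, d=46 → on time
  J2: C=25, d=20 → TARDY
  J3: C=39, d=10 → TARDY
  J4: C=47, d=7 → TARDY
  J5: C=57, d=36 → TARDY
  J6: C=60, d=46 → TARDY
  J7: C=68, d=7 → TARDY
  J8: C=77, d=19 → TARDY
Tardy jobs: J2, J3, J4, J5, J6, J7, J8
Count = 7


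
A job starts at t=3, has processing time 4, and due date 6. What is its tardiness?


Completion = start + processing = 3 + 4 = 7
Tardiness = max(0, C - d) = max(0, 7 - 6)
= max(0, 1)
= 1


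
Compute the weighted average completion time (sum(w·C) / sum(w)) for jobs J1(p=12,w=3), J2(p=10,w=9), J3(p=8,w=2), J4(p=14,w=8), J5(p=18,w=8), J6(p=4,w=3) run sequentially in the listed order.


Completion times:
  J1: C=12, w×C=3×12=36
  J2: C=22, w×C=9×22=198
  J3: C=30, w×C=2×30=60
  J4: C=44, w×C=8×44=352
  J5: C=62, w×C=8×62=496
  J6: C=66, w×C=3×66=198
Sum w×C = 1340
Sum w = 33
Weighted avg = 1340/33
= 40.61


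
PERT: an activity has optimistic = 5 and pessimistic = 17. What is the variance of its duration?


σ² = ((p - o) / 6)² = (p - o)² / 36
= (17 - 5)² / 36
= 12² / 36
= 144 / 36
= 4.0000


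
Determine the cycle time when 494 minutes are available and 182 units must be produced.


Cycle time = available time / demand
= 494 / 182
= 2.71 min/unit


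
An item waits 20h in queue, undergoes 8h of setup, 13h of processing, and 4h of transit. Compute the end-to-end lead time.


Lead time = queue + setup + processing + transit
= 20 + 8 + 13 + 4
= 45 hours


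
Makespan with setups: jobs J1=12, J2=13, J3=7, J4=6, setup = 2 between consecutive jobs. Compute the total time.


Makespan = Σ processing + (n-1) × setup
= (12 + 13 + 7 + 6) + (4-1)×2
= 38 + 6
= 44 time units


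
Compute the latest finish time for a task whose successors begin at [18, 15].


LF = min of all successor start times
Successors start at: [18, 15]
LF = min(18, 15)
= 15


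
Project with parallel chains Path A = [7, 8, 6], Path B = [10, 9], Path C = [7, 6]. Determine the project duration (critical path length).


Path A: 7 + 8 + 6 = 21
Path B: 10 + 9 = 19
Path C: 7 + 6 = 13
Critical path = longest = max(21, 19, 13)
= 21 (Path A)


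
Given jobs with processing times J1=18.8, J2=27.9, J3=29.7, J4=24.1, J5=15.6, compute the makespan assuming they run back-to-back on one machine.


Sequential makespan: sum all processing times
= 18.8 + 27.9 + 29.7 + 24.1 + 15.6
= 116.1 time units


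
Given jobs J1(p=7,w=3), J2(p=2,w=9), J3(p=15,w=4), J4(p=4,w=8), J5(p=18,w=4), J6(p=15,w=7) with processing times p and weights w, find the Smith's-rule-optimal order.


WSPT (Smith's rule): sort by p/w ascending
  J2: p/w = 2/9 = 0.222
  J4: p/w = 4/8 = 0.500
  J6: p/w = 15/7 = 2.143
  J1: p/w = 7/3 = 2.333
  J3: p/w = 15/4 = 3.750
  J5: p/w = 18/4 = 4.500
Order: J2 → J4 → J6 → J1 → J3 → J5


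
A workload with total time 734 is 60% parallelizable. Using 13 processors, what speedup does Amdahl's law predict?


Amdahl's law: T_p = T × ((1-p) + p/N)
= 734 × ((1-0.6) + 0.6/13)
= 734 × (0.40 + 0.0462)
= 734 × 0.4462
= 327.48
Speedup = 734/327.48
= 2.24×


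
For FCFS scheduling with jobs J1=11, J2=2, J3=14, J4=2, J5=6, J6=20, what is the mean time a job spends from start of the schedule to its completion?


Completion times:
  J1: completes at 11
  J2: completes at 13
  J3: completes at 27
  J4: completes at 29
  J5: completes at 35
  J6: completes at 55
Sum = 170
Average = 170/6
= 28.33


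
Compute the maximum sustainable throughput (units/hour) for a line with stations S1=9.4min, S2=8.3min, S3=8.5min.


Bottleneck = longest station time
Station times: [9.4, 8.3, 8.5]
Max = 9.4 min
Rate = 60 / 9.4
= 6.38 units/hour (bottleneck: 9.4min)


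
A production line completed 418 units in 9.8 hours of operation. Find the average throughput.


Throughput = units / time
= 418 / 9.8
= 42.7 units/hour


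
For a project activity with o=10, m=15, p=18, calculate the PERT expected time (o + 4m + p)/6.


te = (o + 4m + p) / 6
= (10 + 4×15 + 18) / 6
= (10 + 60 + 18) / 6
= 88 / 6
= 14.67


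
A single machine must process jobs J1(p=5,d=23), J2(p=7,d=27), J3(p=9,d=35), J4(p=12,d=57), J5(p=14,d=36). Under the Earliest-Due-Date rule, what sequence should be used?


EDD: sort by earliest due date
  J1: d=23, p=5
  J2: d=27, p=7
  J3: d=35, p=9
  J5: d=36, p=14
  J4: d=57, p=12
Order: J1 → J2 → J3 → J5 → J4


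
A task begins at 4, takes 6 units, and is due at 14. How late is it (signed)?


Completion = 4 + 6 = 10
Lateness = C - d = 10 - 14
= -4


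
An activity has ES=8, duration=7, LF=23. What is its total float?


EF = ES + duration = 8 + 7 = 15
LS = LF - duration = 23 - 7 = 16
Total Float = LF - EF = 23 - 15
(or LS - ES = 16 - 8)
= 8


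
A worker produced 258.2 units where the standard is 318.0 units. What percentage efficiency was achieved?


Efficiency = (actual / standard) × 100
= (258.2 / 318.0) × 100
= 81.2%


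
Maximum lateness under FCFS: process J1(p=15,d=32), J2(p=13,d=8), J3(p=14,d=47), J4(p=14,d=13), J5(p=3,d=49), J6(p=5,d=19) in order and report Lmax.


Lateness per job (L = C - d):
  J1: C=15, d=32, L=-17
  J2: C=28, d=8, L=20
  J3: C=42, d=47, L=-5
  J4: C=56, d=13, L=43
  J5: C=59, d=49, L=10
  J6: C=64, d=19, L=45
Lmax = max(-17, 20, -5, 43, 10, 45)
= 45


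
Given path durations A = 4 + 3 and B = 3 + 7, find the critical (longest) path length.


Path A: 4 + 3 = 7
Path B: 3 + 7 = 10
Critical path = longest = max(7, 10)
= 10 (Path B)


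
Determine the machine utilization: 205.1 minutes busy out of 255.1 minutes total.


Utilization = busy / total × 100
= 205.1 / 255.1 × 100
= 80.4%


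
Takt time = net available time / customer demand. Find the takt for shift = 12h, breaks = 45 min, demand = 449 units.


Available = 12×60 - 45 = 675 min
Takt time = 675 / 449
= 1.50 min/unit


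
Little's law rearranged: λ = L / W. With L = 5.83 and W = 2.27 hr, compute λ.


Little's law: L = λW → λ = L / W
= 5.83 / 2.27
= 2.57 per hour


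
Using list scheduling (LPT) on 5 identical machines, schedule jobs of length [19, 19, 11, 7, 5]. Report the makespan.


Jobs (LPT sorted): [19, 19, 11, 7, 5]
Machines: 5
  J=19 → Machine 1 (load: 0+19=19)
  J=19 → Machine 2 (load: 0+19=19)
  J=11 → Machine 3 (load: 0+11=11)
  J=7 → Machine 4 (load: 0+7=7)
  J=5 → Machine 5 (load: 0+5=5)
Machine loads: [19, 19, 11, 7, 5]
Makespan = max = 19 time units


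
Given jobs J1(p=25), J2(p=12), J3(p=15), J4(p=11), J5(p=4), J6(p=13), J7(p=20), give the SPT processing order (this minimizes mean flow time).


SPT: sort by shortest processing time
  J5: p=4
  J4: p=11
  J2: p=12
  J6: p=13
  J3: p=15
  J7: p=20
  J1: p=25
Order: J5 → J4 → J2 → J6 → J3 → J7 → J1


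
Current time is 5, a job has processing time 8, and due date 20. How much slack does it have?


Slack = due - current_time - processing
= 20 - 5 - 8
= 7


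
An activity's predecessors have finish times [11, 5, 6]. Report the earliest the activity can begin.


ES = max of all predecessor completion times
Predecessors: [11, 5, 6]
ES = max(11, 5, 6)
= 11


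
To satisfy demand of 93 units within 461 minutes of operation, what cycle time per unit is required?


Cycle time = available time / demand
= 461 / 93
= 4.96 min/unit


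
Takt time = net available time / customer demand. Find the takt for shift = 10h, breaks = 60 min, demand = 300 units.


Available = 10×60 - 60 = 540 min
Takt time = 540 / 300
= 1.80 min/unit


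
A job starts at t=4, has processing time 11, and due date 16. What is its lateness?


Completion = 4 + 11 = 15
Lateness = C - d = 15 - 16
= -1


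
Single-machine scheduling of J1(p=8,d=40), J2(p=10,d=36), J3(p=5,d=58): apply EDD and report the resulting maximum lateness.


EDD order: J2 → J1 → J3
Completion and lateness:
  J2: C=10, d=36, L=10-36=-26
  J1: C=18, d=40, L=18-40=-22
  J3: C=23, d=58, L=23-58=-35
Lmax = max(-26, -22, -35)
= -22


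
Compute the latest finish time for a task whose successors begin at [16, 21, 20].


LF = min of all successor start times
Successors start at: [16, 21, 20]
LF = min(16, 21, 20)
= 16


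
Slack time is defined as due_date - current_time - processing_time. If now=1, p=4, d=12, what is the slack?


Slack = due - current_time - processing
= 12 - 1 - 4
= 7


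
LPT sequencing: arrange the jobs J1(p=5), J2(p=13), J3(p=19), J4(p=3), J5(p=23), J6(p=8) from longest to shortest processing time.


LPT: sort by longest processing time first
  J5: p=23
  J3: p=19
  J2: p=13
  J6: p=8
  J1: p=5
  J4: p=3
Order: J5 → J3 → J2 → J6 → J1 → J4


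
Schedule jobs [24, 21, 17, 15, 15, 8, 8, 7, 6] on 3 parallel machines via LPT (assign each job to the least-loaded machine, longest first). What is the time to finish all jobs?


Jobs (LPT sorted): [24, 21, 17, 15, 15, 8, 8, 7, 6]
Machines: 3
  J=24 → Machine 1 (load: 0+24=24)
  J=21 → Machine 2 (load: 0+21=21)
  J=17 → Machine 3 (load: 0+17=17)
  J=15 → Machine 3 (load: 17+15=32)
  J=15 → Machine 2 (load: 21+15=36)
  J=8 → Machine 1 (load: 24+8=32)
  J=8 → Machine 1 (load: 32+8=40)
  J=7 → Machine 3 (load: 32+7=39)
  J=6 → Machine 2 (load: 36+6=42)
Machine loads: [40, 42, 39]
Makespan = max = 42 time units


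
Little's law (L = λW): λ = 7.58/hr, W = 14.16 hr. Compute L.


Little's law: L = λ × W
= 7.58 × 14.16
= 107.33


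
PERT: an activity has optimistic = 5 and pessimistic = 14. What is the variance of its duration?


σ² = ((p - o) / 6)² = (p - o)² / 36
= (14 - 5)² / 36
= 9² / 36
= 81 / 36
= 2.2500


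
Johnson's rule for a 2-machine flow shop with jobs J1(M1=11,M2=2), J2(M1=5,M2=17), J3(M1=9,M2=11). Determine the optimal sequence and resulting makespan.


Johnson's rule:
Group 1 (M1≤M2, sort by M1): ['J2', 'J3']
Group 2 (M1>M2, sort desc M2): ['J1']
Sequence: J2 → J3 → J1
Makespan calculation:
  J2: M1 done=5, M2 done=22
  J3: M1 done=14, M2 done=33
  J1: M1 done=25, M2 done=35
= Sequence: J2 → J3 → J1, Makespan: 35
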